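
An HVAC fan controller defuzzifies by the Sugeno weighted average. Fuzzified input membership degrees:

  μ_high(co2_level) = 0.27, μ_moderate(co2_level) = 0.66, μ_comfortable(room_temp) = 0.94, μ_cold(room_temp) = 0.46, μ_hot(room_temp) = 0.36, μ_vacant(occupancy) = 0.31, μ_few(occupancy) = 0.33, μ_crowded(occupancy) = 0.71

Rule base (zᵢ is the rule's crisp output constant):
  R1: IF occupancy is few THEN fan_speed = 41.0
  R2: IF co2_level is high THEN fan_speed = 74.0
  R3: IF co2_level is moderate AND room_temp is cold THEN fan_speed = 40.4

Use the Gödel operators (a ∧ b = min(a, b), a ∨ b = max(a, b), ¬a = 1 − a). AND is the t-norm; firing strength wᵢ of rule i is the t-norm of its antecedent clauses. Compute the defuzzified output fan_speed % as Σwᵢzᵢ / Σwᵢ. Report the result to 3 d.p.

R1 (z=41.0): few=0.33 → w = 0.33
R2 (z=74.0): high=0.27 → w = 0.27
R3 (z=40.4): moderate=0.66, cold=0.46; AND[min(a, b)] → w = 0.46
Weighted average = (0.33·41.0 + 0.27·74.0 + 0.46·40.4) / (0.33 + 0.27 + 0.46)
  = 52.0940 / 1.0600 = 49.145

49.145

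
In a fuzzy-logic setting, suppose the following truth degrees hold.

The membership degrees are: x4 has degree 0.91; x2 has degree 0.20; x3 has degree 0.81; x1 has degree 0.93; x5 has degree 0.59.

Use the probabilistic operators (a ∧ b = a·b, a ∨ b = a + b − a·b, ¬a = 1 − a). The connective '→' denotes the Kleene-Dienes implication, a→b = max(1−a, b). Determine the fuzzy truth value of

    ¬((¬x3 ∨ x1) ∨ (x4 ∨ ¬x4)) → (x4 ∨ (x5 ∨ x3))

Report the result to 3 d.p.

¬x3 = 1 − 0.8100 = 0.1900
¬x3 ∨ x1 = a + b − a·b on (0.1900, 0.9300) = 0.9433
¬x4 = 1 − 0.9100 = 0.0900
x4 ∨ ¬x4 = a + b − a·b on (0.9100, 0.0900) = 0.9181
(¬x3 ∨ x1) ∨ (x4 ∨ ¬x4) = a + b − a·b on (0.9433, 0.9181) = 0.9954
¬((¬x3 ∨ x1) ∨ (x4 ∨ ¬x4)) = 1 − 0.9954 = 0.0046
x5 ∨ x3 = a + b − a·b on (0.5900, 0.8100) = 0.9221
x4 ∨ (x5 ∨ x3) = a + b − a·b on (0.9100, 0.9221) = 0.9930
¬((¬x3 ∨ x1) ∨ (x4 ∨ ¬x4)) → (x4 ∨ (x5 ∨ x3))  [Kleene-Dienes: max(1−a, b)] with a=0.0046, b=0.9930 → 0.9954

0.995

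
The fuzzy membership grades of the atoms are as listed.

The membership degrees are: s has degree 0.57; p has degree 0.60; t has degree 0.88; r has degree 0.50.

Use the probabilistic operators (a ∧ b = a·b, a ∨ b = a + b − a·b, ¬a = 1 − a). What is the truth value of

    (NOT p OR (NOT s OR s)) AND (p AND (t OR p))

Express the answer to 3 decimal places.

NOT p = 1 − 0.6000 = 0.4000
NOT s = 1 − 0.5700 = 0.4300
NOT s OR s = a + b − a·b on (0.4300, 0.5700) = 0.7549
NOT p OR (NOT s OR s) = a + b − a·b on (0.4000, 0.7549) = 0.8529
t OR p = a + b − a·b on (0.8800, 0.6000) = 0.9520
p AND (t OR p) = a·b on (0.6000, 0.9520) = 0.5712
(NOT p OR (NOT s OR s)) AND (p AND (t OR p)) = a·b on (0.8529, 0.5712) = 0.4872

0.487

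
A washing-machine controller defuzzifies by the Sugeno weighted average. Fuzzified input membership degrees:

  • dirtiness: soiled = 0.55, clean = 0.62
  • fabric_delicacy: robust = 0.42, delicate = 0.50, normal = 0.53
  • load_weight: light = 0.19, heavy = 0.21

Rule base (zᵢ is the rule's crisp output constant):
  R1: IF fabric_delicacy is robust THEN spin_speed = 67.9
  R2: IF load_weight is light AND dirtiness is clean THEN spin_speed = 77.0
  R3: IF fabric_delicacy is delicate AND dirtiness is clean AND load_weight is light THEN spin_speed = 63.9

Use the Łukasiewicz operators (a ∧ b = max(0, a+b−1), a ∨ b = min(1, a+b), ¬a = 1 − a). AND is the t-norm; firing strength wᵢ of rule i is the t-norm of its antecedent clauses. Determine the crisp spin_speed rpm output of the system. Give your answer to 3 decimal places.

R1 (z=67.9): robust=0.42 → w = 0.42
R2 (z=77.0): light=0.19, clean=0.62; AND[max(0, a+b−1)] → w = 0.00
R3 (z=63.9): delicate=0.50, clean=0.62, light=0.19; AND[max(0, a+b−1)] → w = 0.00
Weighted average = (0.42·67.9 + 0.00·77.0 + 0.00·63.9) / (0.42 + 0.00 + 0.00)
  = 28.5180 / 0.4200 = 67.900

67.900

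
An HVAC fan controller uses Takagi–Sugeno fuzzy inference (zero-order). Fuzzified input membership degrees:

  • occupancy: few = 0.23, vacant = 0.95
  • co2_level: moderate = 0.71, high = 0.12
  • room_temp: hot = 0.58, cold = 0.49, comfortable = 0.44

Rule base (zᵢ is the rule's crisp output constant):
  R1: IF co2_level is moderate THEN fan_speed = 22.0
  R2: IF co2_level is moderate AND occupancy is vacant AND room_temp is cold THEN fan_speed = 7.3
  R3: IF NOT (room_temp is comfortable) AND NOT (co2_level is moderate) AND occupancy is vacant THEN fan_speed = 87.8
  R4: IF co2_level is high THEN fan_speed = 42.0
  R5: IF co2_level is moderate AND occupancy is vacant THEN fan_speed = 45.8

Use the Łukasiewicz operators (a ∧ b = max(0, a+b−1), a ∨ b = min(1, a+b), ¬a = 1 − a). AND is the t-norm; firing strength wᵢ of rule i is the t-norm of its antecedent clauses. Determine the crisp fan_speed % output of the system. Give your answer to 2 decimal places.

R1 (z=22.0): moderate=0.71 → w = 0.71
R2 (z=7.3): moderate=0.71, vacant=0.95, cold=0.49; AND[max(0, a+b−1)] → w = 0.15
R3 (z=87.8): ¬comfortable=1−0.44=0.56, ¬moderate=1−0.71=0.29, vacant=0.95; AND[max(0, a+b−1)] → w = 0.00
R4 (z=42.0): high=0.12 → w = 0.12
R5 (z=45.8): moderate=0.71, vacant=0.95; AND[max(0, a+b−1)] → w = 0.66
Weighted average = (0.71·22.0 + 0.15·7.3 + 0.00·87.8 + 0.12·42.0 + 0.66·45.8) / (0.71 + 0.15 + 0.00 + 0.12 + 0.66)
  = 51.9830 / 1.6400 = 31.70

31.70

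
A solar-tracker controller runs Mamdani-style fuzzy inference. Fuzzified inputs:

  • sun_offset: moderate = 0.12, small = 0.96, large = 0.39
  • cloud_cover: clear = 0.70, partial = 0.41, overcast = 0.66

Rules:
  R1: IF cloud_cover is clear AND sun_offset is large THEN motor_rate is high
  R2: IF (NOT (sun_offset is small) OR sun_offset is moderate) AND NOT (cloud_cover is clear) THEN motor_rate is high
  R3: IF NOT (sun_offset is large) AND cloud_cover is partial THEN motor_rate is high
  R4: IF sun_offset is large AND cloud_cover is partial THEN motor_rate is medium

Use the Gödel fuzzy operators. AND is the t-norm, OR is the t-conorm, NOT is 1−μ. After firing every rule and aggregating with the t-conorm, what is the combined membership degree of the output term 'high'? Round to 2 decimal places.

0.41

R1: clear=0.70, large=0.39; AND[min(a, b)] → w = 0.39
R2: (¬small=1−0.96=0.04 OR moderate=0.12) = 0.12; AND[min(a, b)] with ¬clear=1−0.70=0.30 → w = 0.12
R3: ¬large=1−0.39=0.61, partial=0.41; AND[min(a, b)] → w = 0.41
R4: large=0.39, partial=0.41; AND[min(a, b)] → w = 0.39
Rules with consequent 'high': {R1, R2, R3} → strengths 0.39, 0.12, 0.41
Aggregate via t-conorm [max(a, b)]: 0.41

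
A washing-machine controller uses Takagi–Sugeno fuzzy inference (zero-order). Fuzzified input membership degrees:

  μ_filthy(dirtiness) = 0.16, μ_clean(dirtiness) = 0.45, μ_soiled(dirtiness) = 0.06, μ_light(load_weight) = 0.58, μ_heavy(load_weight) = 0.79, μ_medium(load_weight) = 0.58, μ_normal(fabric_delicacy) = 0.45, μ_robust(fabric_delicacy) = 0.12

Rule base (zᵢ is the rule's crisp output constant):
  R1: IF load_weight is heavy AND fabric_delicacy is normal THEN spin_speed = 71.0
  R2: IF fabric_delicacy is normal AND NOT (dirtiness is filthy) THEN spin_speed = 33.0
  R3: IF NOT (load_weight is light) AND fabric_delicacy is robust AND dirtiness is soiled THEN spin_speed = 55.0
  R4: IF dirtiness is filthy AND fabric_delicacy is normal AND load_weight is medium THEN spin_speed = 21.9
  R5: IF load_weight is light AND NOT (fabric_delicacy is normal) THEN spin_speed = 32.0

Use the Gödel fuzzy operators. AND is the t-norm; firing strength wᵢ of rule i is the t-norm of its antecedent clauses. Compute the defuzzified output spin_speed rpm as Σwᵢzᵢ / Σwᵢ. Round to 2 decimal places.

R1 (z=71.0): heavy=0.79, normal=0.45; AND[min(a, b)] → w = 0.45
R2 (z=33.0): normal=0.45, ¬filthy=1−0.16=0.84; AND[min(a, b)] → w = 0.45
R3 (z=55.0): ¬light=1−0.58=0.42, robust=0.12, soiled=0.06; AND[min(a, b)] → w = 0.06
R4 (z=21.9): filthy=0.16, normal=0.45, medium=0.58; AND[min(a, b)] → w = 0.16
R5 (z=32.0): light=0.58, ¬normal=1−0.45=0.55; AND[min(a, b)] → w = 0.55
Weighted average = (0.45·71.0 + 0.45·33.0 + 0.06·55.0 + 0.16·21.9 + 0.55·32.0) / (0.45 + 0.45 + 0.06 + 0.16 + 0.55)
  = 71.2040 / 1.6700 = 42.64

42.64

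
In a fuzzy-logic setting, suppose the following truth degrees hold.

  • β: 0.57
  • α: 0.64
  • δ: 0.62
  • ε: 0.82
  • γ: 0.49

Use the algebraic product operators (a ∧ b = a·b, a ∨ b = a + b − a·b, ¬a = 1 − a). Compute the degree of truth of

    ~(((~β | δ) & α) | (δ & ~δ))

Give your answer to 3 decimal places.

~β = 1 − 0.5700 = 0.4300
~β | δ = a + b − a·b on (0.4300, 0.6200) = 0.7834
(~β | δ) & α = a·b on (0.7834, 0.6400) = 0.5014
~δ = 1 − 0.6200 = 0.3800
δ & ~δ = a·b on (0.6200, 0.3800) = 0.2356
((~β | δ) & α) | (δ & ~δ) = a + b − a·b on (0.5014, 0.2356) = 0.6189
~(((~β | δ) & α) | (δ & ~δ)) = 1 − 0.6189 = 0.3811

0.381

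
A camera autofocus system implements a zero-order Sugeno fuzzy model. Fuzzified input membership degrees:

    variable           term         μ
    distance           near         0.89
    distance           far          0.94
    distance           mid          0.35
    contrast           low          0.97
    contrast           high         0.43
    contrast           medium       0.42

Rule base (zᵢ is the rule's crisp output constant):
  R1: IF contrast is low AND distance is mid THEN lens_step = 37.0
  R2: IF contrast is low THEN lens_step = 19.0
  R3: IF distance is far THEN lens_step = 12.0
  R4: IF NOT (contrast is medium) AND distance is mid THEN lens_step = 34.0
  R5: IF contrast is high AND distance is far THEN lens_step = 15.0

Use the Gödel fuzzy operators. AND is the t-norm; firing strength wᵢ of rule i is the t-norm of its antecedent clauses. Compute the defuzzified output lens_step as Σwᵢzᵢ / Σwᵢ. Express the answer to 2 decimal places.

R1 (z=37.0): low=0.97, mid=0.35; AND[min(a, b)] → w = 0.35
R2 (z=19.0): low=0.97 → w = 0.97
R3 (z=12.0): far=0.94 → w = 0.94
R4 (z=34.0): ¬medium=1−0.42=0.58, mid=0.35; AND[min(a, b)] → w = 0.35
R5 (z=15.0): high=0.43, far=0.94; AND[min(a, b)] → w = 0.43
Weighted average = (0.35·37.0 + 0.97·19.0 + 0.94·12.0 + 0.35·34.0 + 0.43·15.0) / (0.35 + 0.97 + 0.94 + 0.35 + 0.43)
  = 61.0100 / 3.0400 = 20.07

20.07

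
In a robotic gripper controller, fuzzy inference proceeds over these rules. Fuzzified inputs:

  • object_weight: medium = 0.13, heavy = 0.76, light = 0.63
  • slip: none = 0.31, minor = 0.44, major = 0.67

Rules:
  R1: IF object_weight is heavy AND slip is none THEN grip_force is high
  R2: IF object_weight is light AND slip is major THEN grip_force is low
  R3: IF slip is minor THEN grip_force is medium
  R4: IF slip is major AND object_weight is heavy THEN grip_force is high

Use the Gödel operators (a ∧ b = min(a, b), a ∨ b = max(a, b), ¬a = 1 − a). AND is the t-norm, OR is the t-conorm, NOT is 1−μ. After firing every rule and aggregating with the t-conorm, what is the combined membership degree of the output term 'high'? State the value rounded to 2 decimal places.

R1: heavy=0.76, none=0.31; AND[min(a, b)] → w = 0.31
R2: light=0.63, major=0.67; AND[min(a, b)] → w = 0.63
R3: minor=0.44 → w = 0.44
R4: major=0.67, heavy=0.76; AND[min(a, b)] → w = 0.67
Rules with consequent 'high': {R1, R4} → strengths 0.31, 0.67
Aggregate via t-conorm [max(a, b)]: 0.67

0.67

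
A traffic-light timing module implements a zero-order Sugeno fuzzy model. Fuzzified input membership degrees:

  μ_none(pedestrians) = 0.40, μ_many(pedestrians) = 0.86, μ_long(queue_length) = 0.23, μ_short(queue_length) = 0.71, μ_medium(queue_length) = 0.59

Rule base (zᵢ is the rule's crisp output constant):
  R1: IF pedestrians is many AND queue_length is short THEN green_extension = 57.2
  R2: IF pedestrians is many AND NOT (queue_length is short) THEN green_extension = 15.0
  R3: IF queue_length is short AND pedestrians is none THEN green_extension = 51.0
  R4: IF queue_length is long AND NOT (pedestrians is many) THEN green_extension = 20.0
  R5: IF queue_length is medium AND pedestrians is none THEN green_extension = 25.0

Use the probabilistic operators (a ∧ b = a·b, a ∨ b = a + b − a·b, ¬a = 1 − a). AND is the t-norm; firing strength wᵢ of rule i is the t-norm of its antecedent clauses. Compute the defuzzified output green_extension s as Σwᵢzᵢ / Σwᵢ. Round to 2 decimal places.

42.27

R1 (z=57.2): many=0.86, short=0.71; AND[a·b] → w = 0.6106
R2 (z=15.0): many=0.86, ¬short=1−0.71=0.29; AND[a·b] → w = 0.2494
R3 (z=51.0): short=0.71, none=0.40; AND[a·b] → w = 0.2840
R4 (z=20.0): long=0.23, ¬many=1−0.86=0.14; AND[a·b] → w = 0.0322
R5 (z=25.0): medium=0.59, none=0.40; AND[a·b] → w = 0.2360
Weighted average = (0.6106·57.2 + 0.2494·15.0 + 0.2840·51.0 + 0.0322·20.0 + 0.2360·25.0) / (0.6106 + 0.2494 + 0.2840 + 0.0322 + 0.2360)
  = 59.6953 / 1.4122 = 42.27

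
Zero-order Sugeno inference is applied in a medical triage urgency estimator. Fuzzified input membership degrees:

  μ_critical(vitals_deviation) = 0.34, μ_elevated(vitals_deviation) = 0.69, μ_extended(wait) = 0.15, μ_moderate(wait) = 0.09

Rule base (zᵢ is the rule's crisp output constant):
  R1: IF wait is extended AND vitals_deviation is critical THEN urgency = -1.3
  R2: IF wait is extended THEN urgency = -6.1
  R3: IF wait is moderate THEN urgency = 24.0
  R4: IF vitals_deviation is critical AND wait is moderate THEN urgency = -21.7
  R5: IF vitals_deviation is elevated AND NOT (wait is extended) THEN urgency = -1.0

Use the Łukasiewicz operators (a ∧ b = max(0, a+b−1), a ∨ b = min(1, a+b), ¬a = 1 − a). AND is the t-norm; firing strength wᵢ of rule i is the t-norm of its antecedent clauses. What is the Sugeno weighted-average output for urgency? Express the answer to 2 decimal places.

0.90

R1 (z=-1.3): extended=0.15, critical=0.34; AND[max(0, a+b−1)] → w = 0.00
R2 (z=-6.1): extended=0.15 → w = 0.15
R3 (z=24.0): moderate=0.09 → w = 0.09
R4 (z=-21.7): critical=0.34, moderate=0.09; AND[max(0, a+b−1)] → w = 0.00
R5 (z=-1.0): elevated=0.69, ¬extended=1−0.15=0.85; AND[max(0, a+b−1)] → w = 0.54
Weighted average = (0.00·-1.3 + 0.15·-6.1 + 0.09·24.0 + 0.00·-21.7 + 0.54·-1.0) / (0.00 + 0.15 + 0.09 + 0.00 + 0.54)
  = 0.7050 / 0.7800 = 0.90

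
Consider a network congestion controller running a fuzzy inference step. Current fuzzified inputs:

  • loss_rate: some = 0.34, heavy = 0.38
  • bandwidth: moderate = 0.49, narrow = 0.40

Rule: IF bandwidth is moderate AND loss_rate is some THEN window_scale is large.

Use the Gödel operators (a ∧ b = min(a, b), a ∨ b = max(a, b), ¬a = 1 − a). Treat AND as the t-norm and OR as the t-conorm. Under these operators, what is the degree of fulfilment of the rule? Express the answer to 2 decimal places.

0.34

firing strength: moderate=0.49, some=0.34; AND[min(a, b)] → w = 0.34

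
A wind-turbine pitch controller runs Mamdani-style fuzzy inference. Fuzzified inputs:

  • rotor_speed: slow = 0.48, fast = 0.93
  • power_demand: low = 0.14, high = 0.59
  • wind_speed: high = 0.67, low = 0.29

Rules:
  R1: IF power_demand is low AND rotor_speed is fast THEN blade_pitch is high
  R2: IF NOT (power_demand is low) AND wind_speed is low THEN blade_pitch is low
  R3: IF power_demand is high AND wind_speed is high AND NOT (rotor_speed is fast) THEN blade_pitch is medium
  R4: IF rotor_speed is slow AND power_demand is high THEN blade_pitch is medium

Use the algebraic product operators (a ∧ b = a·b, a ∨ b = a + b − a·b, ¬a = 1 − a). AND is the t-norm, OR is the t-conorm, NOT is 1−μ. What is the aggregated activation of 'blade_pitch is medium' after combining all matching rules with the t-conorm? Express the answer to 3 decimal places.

R1: low=0.14, fast=0.93; AND[a·b] → w = 0.1302
R2: ¬low=1−0.14=0.86, low=0.29; AND[a·b] → w = 0.2494
R3: high=0.59, high=0.67, ¬fast=1−0.93=0.07; AND[a·b] → w = 0.0277
R4: slow=0.48, high=0.59; AND[a·b] → w = 0.2832
Rules with consequent 'medium': {R3, R4} → strengths 0.0277, 0.2832
Aggregate via t-conorm [a + b − a·b]: 0.3030

0.303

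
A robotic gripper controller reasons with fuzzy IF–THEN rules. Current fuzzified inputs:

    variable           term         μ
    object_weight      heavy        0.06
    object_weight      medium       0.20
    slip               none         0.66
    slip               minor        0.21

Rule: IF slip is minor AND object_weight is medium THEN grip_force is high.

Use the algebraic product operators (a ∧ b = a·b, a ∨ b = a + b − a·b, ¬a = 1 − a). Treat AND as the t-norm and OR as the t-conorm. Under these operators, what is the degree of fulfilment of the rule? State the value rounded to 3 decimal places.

0.042

firing strength: minor=0.21, medium=0.20; AND[a·b] → w = 0.0420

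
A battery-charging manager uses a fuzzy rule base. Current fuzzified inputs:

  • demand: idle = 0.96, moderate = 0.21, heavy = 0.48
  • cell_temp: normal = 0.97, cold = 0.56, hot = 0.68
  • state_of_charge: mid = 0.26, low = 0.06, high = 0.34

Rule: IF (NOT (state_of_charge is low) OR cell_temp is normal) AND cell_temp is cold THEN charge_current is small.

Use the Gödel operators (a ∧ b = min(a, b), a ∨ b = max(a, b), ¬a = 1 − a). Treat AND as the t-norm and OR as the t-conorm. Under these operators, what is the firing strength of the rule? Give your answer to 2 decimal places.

0.56

firing strength: (¬low=1−0.06=0.94 OR normal=0.97) = 0.97; AND[min(a, b)] with cold=0.56 → w = 0.56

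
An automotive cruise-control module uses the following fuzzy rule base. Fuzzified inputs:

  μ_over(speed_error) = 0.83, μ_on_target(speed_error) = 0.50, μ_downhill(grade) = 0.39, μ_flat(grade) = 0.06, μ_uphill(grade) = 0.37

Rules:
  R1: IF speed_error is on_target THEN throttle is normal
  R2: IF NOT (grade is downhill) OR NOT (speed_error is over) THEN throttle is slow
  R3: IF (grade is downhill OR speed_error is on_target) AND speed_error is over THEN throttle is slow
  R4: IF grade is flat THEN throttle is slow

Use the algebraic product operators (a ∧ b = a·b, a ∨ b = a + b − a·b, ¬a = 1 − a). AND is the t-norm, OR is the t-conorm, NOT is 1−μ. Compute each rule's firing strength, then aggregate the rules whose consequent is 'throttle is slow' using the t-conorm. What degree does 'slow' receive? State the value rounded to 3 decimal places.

0.871

R1: on_target=0.50 → w = 0.5000
R2: ¬downhill=1−0.39=0.61, ¬over=1−0.83=0.17; OR[a + b − a·b] → w = 0.6763
R3: (downhill=0.39 OR on_target=0.50) = 0.6950; AND[a·b] with over=0.83 → w = 0.5768
R4: flat=0.06 → w = 0.0600
Rules with consequent 'slow': {R2, R3, R4} → strengths 0.6763, 0.5768, 0.0600
Aggregate via t-conorm [a + b − a·b]: 0.8712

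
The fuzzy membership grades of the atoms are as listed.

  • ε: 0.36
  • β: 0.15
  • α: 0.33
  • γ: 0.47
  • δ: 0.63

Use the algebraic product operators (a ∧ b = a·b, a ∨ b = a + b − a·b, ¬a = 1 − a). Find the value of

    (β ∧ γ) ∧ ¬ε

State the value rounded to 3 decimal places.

β ∧ γ = a·b on (0.1500, 0.4700) = 0.0705
¬ε = 1 − 0.3600 = 0.6400
(β ∧ γ) ∧ ¬ε = a·b on (0.0705, 0.6400) = 0.0451

0.045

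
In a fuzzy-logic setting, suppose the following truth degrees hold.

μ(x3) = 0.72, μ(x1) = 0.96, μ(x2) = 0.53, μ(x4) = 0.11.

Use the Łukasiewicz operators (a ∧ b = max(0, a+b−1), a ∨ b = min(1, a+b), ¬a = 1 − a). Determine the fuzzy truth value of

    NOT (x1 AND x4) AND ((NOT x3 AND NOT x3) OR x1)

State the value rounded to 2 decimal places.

x1 AND x4 = max(0, a+b−1) on (0.96, 0.11) = 0.07
NOT (x1 AND x4) = 1 − 0.07 = 0.93
NOT x3 = 1 − 0.72 = 0.28
NOT x3 = 1 − 0.72 = 0.28
NOT x3 AND NOT x3 = max(0, a+b−1) on (0.28, 0.28) = 0.00
(NOT x3 AND NOT x3) OR x1 = min(1, a+b) on (0.00, 0.96) = 0.96
NOT (x1 AND x4) AND ((NOT x3 AND NOT x3) OR x1) = max(0, a+b−1) on (0.93, 0.96) = 0.89

0.89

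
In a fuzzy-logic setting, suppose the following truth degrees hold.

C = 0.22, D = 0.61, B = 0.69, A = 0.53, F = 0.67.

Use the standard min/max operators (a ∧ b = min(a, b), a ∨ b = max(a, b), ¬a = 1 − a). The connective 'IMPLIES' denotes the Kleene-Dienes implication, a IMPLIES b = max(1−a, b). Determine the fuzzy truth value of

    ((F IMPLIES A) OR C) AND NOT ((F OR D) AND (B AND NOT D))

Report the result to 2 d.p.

F IMPLIES A  [Kleene-Dienes: max(1−a, b)] with a=0.67, b=0.53 → 0.53
(F IMPLIES A) OR C = max(a, b) on (0.53, 0.22) = 0.53
F OR D = max(a, b) on (0.67, 0.61) = 0.67
NOT D = 1 − 0.61 = 0.39
B AND NOT D = min(a, b) on (0.69, 0.39) = 0.39
(F OR D) AND (B AND NOT D) = min(a, b) on (0.67, 0.39) = 0.39
NOT ((F OR D) AND (B AND NOT D)) = 1 − 0.39 = 0.61
((F IMPLIES A) OR C) AND NOT ((F OR D) AND (B AND NOT D)) = min(a, b) on (0.53, 0.61) = 0.53

0.53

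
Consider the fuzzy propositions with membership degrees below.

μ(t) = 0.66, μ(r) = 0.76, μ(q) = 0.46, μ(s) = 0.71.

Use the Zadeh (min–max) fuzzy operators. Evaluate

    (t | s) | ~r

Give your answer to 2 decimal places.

t | s = max(a, b) on (0.66, 0.71) = 0.71
~r = 1 − 0.76 = 0.24
(t | s) | ~r = max(a, b) on (0.71, 0.24) = 0.71

0.71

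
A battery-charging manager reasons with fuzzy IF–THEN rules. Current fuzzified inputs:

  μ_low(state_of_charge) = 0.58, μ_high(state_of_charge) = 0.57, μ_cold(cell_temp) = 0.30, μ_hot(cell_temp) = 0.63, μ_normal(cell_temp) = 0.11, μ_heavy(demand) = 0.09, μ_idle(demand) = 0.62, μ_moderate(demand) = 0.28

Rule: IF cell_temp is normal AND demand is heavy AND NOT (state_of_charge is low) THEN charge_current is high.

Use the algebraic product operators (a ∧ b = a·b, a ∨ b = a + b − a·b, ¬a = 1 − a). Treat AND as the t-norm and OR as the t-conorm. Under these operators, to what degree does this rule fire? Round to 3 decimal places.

0.004

firing strength: normal=0.11, heavy=0.09, ¬low=1−0.58=0.42; AND[a·b] → w = 0.0042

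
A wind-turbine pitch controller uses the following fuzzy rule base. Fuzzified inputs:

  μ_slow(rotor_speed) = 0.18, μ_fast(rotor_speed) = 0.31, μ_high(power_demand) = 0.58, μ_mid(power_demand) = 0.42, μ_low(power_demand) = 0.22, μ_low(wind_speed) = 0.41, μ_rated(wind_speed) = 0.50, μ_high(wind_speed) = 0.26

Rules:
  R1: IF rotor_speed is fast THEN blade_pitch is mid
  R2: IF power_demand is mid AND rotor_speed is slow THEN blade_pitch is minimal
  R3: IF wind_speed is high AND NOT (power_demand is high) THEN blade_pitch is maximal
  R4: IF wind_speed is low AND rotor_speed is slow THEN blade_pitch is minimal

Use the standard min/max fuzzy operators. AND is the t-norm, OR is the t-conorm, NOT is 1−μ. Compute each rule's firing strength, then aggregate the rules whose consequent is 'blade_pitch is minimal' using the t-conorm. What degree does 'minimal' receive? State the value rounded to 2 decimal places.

0.18

R1: fast=0.31 → w = 0.31
R2: mid=0.42, slow=0.18; AND[min(a, b)] → w = 0.18
R3: high=0.26, ¬high=1−0.58=0.42; AND[min(a, b)] → w = 0.26
R4: low=0.41, slow=0.18; AND[min(a, b)] → w = 0.18
Rules with consequent 'minimal': {R2, R4} → strengths 0.18, 0.18
Aggregate via t-conorm [max(a, b)]: 0.18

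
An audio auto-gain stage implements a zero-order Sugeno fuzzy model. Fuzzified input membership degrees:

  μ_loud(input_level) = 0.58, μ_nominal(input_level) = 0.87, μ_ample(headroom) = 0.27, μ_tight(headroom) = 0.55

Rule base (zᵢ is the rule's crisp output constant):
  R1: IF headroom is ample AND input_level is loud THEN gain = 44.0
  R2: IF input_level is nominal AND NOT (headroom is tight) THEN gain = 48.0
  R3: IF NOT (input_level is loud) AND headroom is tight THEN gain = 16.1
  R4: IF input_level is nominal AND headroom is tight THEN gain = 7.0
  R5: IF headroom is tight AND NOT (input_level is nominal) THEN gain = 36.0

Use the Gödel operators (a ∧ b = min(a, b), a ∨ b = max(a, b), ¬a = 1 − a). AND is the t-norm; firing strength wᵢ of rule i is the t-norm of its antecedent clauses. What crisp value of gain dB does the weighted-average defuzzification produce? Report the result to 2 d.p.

26.80

R1 (z=44.0): ample=0.27, loud=0.58; AND[min(a, b)] → w = 0.27
R2 (z=48.0): nominal=0.87, ¬tight=1−0.55=0.45; AND[min(a, b)] → w = 0.45
R3 (z=16.1): ¬loud=1−0.58=0.42, tight=0.55; AND[min(a, b)] → w = 0.42
R4 (z=7.0): nominal=0.87, tight=0.55; AND[min(a, b)] → w = 0.55
R5 (z=36.0): tight=0.55, ¬nominal=1−0.87=0.13; AND[min(a, b)] → w = 0.13
Weighted average = (0.27·44.0 + 0.45·48.0 + 0.42·16.1 + 0.55·7.0 + 0.13·36.0) / (0.27 + 0.45 + 0.42 + 0.55 + 0.13)
  = 48.7720 / 1.8200 = 26.80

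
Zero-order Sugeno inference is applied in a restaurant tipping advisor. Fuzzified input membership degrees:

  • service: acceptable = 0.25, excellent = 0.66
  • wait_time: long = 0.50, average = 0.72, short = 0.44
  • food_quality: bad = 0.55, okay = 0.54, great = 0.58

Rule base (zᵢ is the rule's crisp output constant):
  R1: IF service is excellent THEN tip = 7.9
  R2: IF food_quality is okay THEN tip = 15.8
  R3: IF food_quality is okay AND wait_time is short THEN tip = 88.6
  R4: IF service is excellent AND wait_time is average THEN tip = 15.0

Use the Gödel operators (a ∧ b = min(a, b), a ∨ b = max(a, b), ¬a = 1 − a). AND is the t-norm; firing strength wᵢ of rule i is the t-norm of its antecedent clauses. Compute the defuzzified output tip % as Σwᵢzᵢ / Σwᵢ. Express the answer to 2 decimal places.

R1 (z=7.9): excellent=0.66 → w = 0.66
R2 (z=15.8): okay=0.54 → w = 0.54
R3 (z=88.6): okay=0.54, short=0.44; AND[min(a, b)] → w = 0.44
R4 (z=15.0): excellent=0.66, average=0.72; AND[min(a, b)] → w = 0.66
Weighted average = (0.66·7.9 + 0.54·15.8 + 0.44·88.6 + 0.66·15.0) / (0.66 + 0.54 + 0.44 + 0.66)
  = 62.6300 / 2.3000 = 27.23

27.23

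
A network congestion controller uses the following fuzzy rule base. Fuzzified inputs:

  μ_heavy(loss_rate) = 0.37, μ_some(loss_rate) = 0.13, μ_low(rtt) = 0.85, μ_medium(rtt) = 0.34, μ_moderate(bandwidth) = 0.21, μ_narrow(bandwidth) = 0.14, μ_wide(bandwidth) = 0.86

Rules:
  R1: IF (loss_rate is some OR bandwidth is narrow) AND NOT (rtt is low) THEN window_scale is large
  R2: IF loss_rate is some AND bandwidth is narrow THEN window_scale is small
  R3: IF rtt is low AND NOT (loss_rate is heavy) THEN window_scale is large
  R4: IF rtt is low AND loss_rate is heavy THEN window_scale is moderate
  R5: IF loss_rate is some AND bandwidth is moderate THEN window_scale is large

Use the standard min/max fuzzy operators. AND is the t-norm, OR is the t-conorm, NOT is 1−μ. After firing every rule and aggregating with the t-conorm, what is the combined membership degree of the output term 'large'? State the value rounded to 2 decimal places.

0.63

R1: (some=0.13 OR narrow=0.14) = 0.14; AND[min(a, b)] with ¬low=1−0.85=0.15 → w = 0.14
R2: some=0.13, narrow=0.14; AND[min(a, b)] → w = 0.13
R3: low=0.85, ¬heavy=1−0.37=0.63; AND[min(a, b)] → w = 0.63
R4: low=0.85, heavy=0.37; AND[min(a, b)] → w = 0.37
R5: some=0.13, moderate=0.21; AND[min(a, b)] → w = 0.13
Rules with consequent 'large': {R1, R3, R5} → strengths 0.14, 0.63, 0.13
Aggregate via t-conorm [max(a, b)]: 0.63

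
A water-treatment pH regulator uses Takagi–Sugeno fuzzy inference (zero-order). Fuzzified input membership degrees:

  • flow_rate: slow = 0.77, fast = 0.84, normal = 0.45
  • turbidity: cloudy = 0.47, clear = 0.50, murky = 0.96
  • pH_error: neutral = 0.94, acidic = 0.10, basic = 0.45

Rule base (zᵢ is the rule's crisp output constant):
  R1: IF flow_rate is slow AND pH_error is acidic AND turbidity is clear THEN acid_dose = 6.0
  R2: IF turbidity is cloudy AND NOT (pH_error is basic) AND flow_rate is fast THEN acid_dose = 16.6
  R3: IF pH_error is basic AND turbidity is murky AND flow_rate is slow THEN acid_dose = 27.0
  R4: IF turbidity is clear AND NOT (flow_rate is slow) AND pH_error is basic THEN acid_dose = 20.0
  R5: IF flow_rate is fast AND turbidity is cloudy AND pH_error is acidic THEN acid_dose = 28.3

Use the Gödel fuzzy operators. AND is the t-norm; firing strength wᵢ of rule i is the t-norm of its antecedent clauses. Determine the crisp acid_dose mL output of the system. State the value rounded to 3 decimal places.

20.727

R1 (z=6.0): slow=0.77, acidic=0.10, clear=0.50; AND[min(a, b)] → w = 0.10
R2 (z=16.6): cloudy=0.47, ¬basic=1−0.45=0.55, fast=0.84; AND[min(a, b)] → w = 0.47
R3 (z=27.0): basic=0.45, murky=0.96, slow=0.77; AND[min(a, b)] → w = 0.45
R4 (z=20.0): clear=0.50, ¬slow=1−0.77=0.23, basic=0.45; AND[min(a, b)] → w = 0.23
R5 (z=28.3): fast=0.84, cloudy=0.47, acidic=0.10; AND[min(a, b)] → w = 0.10
Weighted average = (0.10·6.0 + 0.47·16.6 + 0.45·27.0 + 0.23·20.0 + 0.10·28.3) / (0.10 + 0.47 + 0.45 + 0.23 + 0.10)
  = 27.9820 / 1.3500 = 20.727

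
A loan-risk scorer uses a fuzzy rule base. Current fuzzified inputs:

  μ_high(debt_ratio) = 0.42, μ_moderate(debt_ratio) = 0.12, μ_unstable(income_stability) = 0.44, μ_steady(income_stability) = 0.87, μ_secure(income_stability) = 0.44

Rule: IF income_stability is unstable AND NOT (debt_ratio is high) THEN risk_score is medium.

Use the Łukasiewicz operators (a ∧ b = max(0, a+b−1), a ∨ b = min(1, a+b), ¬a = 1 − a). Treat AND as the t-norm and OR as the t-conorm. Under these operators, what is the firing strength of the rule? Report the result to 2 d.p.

firing strength: unstable=0.44, ¬high=1−0.42=0.58; AND[max(0, a+b−1)] → w = 0.02

0.02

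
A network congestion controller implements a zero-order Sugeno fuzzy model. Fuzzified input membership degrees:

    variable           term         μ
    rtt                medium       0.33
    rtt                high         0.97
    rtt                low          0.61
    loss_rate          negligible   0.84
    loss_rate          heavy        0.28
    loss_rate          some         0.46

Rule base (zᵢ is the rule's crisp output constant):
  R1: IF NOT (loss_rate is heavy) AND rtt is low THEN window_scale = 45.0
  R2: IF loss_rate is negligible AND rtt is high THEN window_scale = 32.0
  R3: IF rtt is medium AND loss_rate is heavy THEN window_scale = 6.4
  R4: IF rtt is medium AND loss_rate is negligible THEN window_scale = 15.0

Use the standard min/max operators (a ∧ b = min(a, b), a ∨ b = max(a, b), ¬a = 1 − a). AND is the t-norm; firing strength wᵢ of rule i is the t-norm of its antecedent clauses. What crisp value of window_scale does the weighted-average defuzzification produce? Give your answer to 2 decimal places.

R1 (z=45.0): ¬heavy=1−0.28=0.72, low=0.61; AND[min(a, b)] → w = 0.61
R2 (z=32.0): negligible=0.84, high=0.97; AND[min(a, b)] → w = 0.84
R3 (z=6.4): medium=0.33, heavy=0.28; AND[min(a, b)] → w = 0.28
R4 (z=15.0): medium=0.33, negligible=0.84; AND[min(a, b)] → w = 0.33
Weighted average = (0.61·45.0 + 0.84·32.0 + 0.28·6.4 + 0.33·15.0) / (0.61 + 0.84 + 0.28 + 0.33)
  = 61.0720 / 2.0600 = 29.65

29.65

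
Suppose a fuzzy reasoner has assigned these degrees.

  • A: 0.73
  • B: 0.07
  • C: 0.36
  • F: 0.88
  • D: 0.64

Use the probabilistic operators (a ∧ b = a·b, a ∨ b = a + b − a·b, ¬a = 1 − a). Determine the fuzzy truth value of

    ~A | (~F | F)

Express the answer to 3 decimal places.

0.923

~A = 1 − 0.7300 = 0.2700
~F = 1 − 0.8800 = 0.1200
~F | F = a + b − a·b on (0.1200, 0.8800) = 0.8944
~A | (~F | F) = a + b − a·b on (0.2700, 0.8944) = 0.9229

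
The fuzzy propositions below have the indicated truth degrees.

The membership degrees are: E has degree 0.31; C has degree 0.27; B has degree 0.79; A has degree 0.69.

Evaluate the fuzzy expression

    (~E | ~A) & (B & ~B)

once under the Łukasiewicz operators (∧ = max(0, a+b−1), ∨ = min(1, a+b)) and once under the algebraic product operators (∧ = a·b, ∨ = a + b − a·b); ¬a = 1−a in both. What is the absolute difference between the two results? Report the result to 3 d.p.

0.130

Under Łukasiewicz:
  ~E = 1 − 0.31 = 0.69
  ~A = 1 − 0.69 = 0.31
  ~E | ~A = min(1, a+b) on (0.69, 0.31) = 1.00
  ~B = 1 − 0.79 = 0.21
  B & ~B = max(0, a+b−1) on (0.79, 0.21) = 0.00
  (~E | ~A) & (B & ~B) = max(0, a+b−1) on (1.00, 0.00) = 0.00
  → value = 0.0000
Under algebraic product:
  ~E = 1 − 0.3100 = 0.6900
  ~A = 1 − 0.6900 = 0.3100
  ~E | ~A = a + b − a·b on (0.6900, 0.3100) = 0.7861
  ~B = 1 − 0.7900 = 0.2100
  B & ~B = a·b on (0.7900, 0.2100) = 0.1659
  (~E | ~A) & (B & ~B) = a·b on (0.7861, 0.1659) = 0.1304
  → value = 0.1304
|0.0000 − 0.1304| = 0.130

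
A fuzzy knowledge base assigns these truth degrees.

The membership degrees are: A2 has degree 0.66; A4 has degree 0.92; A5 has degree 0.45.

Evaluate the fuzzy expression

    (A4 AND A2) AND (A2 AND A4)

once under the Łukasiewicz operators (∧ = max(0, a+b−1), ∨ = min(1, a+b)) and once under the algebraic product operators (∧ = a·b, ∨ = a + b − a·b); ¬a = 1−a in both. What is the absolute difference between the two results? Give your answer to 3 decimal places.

0.209

Under Łukasiewicz:
  A4 AND A2 = max(0, a+b−1) on (0.92, 0.66) = 0.58
  A2 AND A4 = max(0, a+b−1) on (0.66, 0.92) = 0.58
  (A4 AND A2) AND (A2 AND A4) = max(0, a+b−1) on (0.58, 0.58) = 0.16
  → value = 0.1600
Under algebraic product:
  A4 AND A2 = a·b on (0.9200, 0.6600) = 0.6072
  A2 AND A4 = a·b on (0.6600, 0.9200) = 0.6072
  (A4 AND A2) AND (A2 AND A4) = a·b on (0.6072, 0.6072) = 0.3687
  → value = 0.3687
|0.1600 − 0.3687| = 0.209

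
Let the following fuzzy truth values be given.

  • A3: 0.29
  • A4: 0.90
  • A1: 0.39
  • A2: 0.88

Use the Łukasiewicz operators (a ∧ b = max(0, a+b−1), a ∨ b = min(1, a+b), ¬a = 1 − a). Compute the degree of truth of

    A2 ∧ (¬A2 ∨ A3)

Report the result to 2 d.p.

¬A2 = 1 − 0.88 = 0.12
¬A2 ∨ A3 = min(1, a+b) on (0.12, 0.29) = 0.41
A2 ∧ (¬A2 ∨ A3) = max(0, a+b−1) on (0.88, 0.41) = 0.29

0.29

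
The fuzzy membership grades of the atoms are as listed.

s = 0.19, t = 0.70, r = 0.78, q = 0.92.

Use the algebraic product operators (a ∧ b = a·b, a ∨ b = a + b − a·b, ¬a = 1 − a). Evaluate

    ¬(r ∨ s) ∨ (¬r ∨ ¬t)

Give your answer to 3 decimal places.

r ∨ s = a + b − a·b on (0.7800, 0.1900) = 0.8218
¬(r ∨ s) = 1 − 0.8218 = 0.1782
¬r = 1 − 0.7800 = 0.2200
¬t = 1 − 0.7000 = 0.3000
¬r ∨ ¬t = a + b − a·b on (0.2200, 0.3000) = 0.4540
¬(r ∨ s) ∨ (¬r ∨ ¬t) = a + b − a·b on (0.1782, 0.4540) = 0.5513

0.551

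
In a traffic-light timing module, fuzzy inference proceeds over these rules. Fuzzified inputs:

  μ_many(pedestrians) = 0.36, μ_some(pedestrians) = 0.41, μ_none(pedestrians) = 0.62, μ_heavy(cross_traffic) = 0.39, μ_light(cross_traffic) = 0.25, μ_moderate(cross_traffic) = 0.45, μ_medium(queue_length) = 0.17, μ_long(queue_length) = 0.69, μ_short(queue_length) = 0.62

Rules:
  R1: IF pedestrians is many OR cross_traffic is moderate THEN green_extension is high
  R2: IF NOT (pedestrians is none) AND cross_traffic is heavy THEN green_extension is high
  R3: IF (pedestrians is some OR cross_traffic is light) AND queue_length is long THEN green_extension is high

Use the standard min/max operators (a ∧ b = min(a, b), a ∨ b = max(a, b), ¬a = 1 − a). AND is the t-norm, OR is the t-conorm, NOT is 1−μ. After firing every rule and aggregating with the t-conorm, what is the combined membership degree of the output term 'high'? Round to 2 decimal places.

0.45

R1: many=0.36, moderate=0.45; OR[max(a, b)] → w = 0.45
R2: ¬none=1−0.62=0.38, heavy=0.39; AND[min(a, b)] → w = 0.38
R3: (some=0.41 OR light=0.25) = 0.41; AND[min(a, b)] with long=0.69 → w = 0.41
Rules with consequent 'high': {R1, R2, R3} → strengths 0.45, 0.38, 0.41
Aggregate via t-conorm [max(a, b)]: 0.45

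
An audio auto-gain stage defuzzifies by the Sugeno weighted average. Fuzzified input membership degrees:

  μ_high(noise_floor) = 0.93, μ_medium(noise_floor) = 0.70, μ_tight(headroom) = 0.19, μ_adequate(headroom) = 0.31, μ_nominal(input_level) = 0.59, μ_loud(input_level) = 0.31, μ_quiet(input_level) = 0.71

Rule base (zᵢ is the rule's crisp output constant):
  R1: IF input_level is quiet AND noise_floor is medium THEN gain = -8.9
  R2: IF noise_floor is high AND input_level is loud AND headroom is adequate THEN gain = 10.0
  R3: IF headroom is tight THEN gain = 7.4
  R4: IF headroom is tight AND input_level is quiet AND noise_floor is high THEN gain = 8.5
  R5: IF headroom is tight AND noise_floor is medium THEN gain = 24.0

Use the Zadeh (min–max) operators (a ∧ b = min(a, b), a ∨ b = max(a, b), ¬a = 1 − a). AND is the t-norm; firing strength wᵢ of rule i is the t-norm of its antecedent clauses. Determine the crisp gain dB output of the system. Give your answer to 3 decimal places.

R1 (z=-8.9): quiet=0.71, medium=0.70; AND[min(a, b)] → w = 0.70
R2 (z=10.0): high=0.93, loud=0.31, adequate=0.31; AND[min(a, b)] → w = 0.31
R3 (z=7.4): tight=0.19 → w = 0.19
R4 (z=8.5): tight=0.19, quiet=0.71, high=0.93; AND[min(a, b)] → w = 0.19
R5 (z=24.0): tight=0.19, medium=0.70; AND[min(a, b)] → w = 0.19
Weighted average = (0.70·-8.9 + 0.31·10.0 + 0.19·7.4 + 0.19·8.5 + 0.19·24.0) / (0.70 + 0.31 + 0.19 + 0.19 + 0.19)
  = 4.4510 / 1.5800 = 2.817

2.817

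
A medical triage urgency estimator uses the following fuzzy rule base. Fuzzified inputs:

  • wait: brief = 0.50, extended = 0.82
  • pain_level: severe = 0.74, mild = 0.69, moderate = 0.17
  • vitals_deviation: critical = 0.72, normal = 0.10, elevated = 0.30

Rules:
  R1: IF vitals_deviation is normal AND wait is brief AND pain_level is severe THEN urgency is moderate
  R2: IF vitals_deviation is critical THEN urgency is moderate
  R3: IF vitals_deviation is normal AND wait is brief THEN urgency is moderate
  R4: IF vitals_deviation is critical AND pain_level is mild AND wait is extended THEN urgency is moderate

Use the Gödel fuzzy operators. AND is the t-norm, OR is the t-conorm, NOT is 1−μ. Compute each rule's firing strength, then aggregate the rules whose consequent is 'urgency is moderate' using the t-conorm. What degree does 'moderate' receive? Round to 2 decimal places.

R1: normal=0.10, brief=0.50, severe=0.74; AND[min(a, b)] → w = 0.10
R2: critical=0.72 → w = 0.72
R3: normal=0.10, brief=0.50; AND[min(a, b)] → w = 0.10
R4: critical=0.72, mild=0.69, extended=0.82; AND[min(a, b)] → w = 0.69
Rules with consequent 'moderate': {R1, R2, R3, R4} → strengths 0.10, 0.72, 0.10, 0.69
Aggregate via t-conorm [max(a, b)]: 0.72

0.72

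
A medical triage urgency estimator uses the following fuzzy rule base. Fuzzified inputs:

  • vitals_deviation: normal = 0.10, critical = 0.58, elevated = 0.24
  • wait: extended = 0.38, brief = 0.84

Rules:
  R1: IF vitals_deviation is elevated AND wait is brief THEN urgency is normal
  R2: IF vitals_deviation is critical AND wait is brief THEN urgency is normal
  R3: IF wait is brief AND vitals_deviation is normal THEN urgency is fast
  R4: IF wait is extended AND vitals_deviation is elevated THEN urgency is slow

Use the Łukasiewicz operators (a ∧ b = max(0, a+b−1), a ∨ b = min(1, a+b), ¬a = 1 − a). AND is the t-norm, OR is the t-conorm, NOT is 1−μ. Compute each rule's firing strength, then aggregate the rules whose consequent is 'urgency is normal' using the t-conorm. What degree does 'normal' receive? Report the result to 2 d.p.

0.50

R1: elevated=0.24, brief=0.84; AND[max(0, a+b−1)] → w = 0.08
R2: critical=0.58, brief=0.84; AND[max(0, a+b−1)] → w = 0.42
R3: brief=0.84, normal=0.10; AND[max(0, a+b−1)] → w = 0.00
R4: extended=0.38, elevated=0.24; AND[max(0, a+b−1)] → w = 0.00
Rules with consequent 'normal': {R1, R2} → strengths 0.08, 0.42
Aggregate via t-conorm [min(1, a+b)]: 0.50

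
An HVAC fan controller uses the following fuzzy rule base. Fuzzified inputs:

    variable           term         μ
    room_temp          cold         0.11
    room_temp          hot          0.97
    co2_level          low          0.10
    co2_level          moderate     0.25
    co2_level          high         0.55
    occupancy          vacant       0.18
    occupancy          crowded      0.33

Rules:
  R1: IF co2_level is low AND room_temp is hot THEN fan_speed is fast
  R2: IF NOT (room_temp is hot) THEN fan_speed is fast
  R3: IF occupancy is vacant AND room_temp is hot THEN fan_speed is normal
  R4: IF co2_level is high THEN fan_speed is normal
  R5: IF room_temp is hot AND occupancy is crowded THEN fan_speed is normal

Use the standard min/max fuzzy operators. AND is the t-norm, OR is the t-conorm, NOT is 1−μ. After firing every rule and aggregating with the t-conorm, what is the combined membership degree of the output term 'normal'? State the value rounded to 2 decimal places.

0.55

R1: low=0.10, hot=0.97; AND[min(a, b)] → w = 0.10
R2: ¬hot=1−0.97=0.03 → w = 0.03
R3: vacant=0.18, hot=0.97; AND[min(a, b)] → w = 0.18
R4: high=0.55 → w = 0.55
R5: hot=0.97, crowded=0.33; AND[min(a, b)] → w = 0.33
Rules with consequent 'normal': {R3, R4, R5} → strengths 0.18, 0.55, 0.33
Aggregate via t-conorm [max(a, b)]: 0.55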